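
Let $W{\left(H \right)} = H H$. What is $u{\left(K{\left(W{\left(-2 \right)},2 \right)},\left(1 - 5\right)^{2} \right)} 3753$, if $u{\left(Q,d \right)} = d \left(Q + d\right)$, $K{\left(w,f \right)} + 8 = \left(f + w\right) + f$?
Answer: $960768$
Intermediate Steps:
$W{\left(H \right)} = H^{2}$
$K{\left(w,f \right)} = -8 + w + 2 f$ ($K{\left(w,f \right)} = -8 + \left(\left(f + w\right) + f\right) = -8 + \left(w + 2 f\right) = -8 + w + 2 f$)
$u{\left(K{\left(W{\left(-2 \right)},2 \right)},\left(1 - 5\right)^{2} \right)} 3753 = \left(1 - 5\right)^{2} \left(\left(-8 + \left(-2\right)^{2} + 2 \cdot 2\right) + \left(1 - 5\right)^{2}\right) 3753 = \left(-4\right)^{2} \left(\left(-8 + 4 + 4\right) + \left(-4\right)^{2}\right) 3753 = 16 \left(0 + 16\right) 3753 = 16 \cdot 16 \cdot 3753 = 256 \cdot 3753 = 960768$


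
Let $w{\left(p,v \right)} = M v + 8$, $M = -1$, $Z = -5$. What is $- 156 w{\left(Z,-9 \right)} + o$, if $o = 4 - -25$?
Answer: $-2623$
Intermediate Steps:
$w{\left(p,v \right)} = 8 - v$ ($w{\left(p,v \right)} = - v + 8 = 8 - v$)
$o = 29$ ($o = 4 + 25 = 29$)
$- 156 w{\left(Z,-9 \right)} + o = - 156 \left(8 - -9\right) + 29 = - 156 \left(8 + 9\right) + 29 = \left(-156\right) 17 + 29 = -2652 + 29 = -2623$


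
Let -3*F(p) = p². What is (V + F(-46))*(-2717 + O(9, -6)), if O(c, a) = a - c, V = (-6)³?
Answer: 7551248/3 ≈ 2.5171e+6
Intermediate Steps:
V = -216
F(p) = -p²/3
(V + F(-46))*(-2717 + O(9, -6)) = (-216 - ⅓*(-46)²)*(-2717 + (-6 - 1*9)) = (-216 - ⅓*2116)*(-2717 + (-6 - 9)) = (-216 - 2116/3)*(-2717 - 15) = -2764/3*(-2732) = 7551248/3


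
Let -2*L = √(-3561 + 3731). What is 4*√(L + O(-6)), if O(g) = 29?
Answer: 2*√(116 - 2*√170) ≈ 18.966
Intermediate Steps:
L = -√170/2 (L = -√(-3561 + 3731)/2 = -√170/2 ≈ -6.5192)
4*√(L + O(-6)) = 4*√(-√170/2 + 29) = 4*√(29 - √170/2)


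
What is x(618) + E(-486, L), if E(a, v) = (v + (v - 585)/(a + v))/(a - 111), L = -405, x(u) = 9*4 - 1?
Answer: 191690/5373 ≈ 35.677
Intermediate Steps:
x(u) = 35 (x(u) = 36 - 1 = 35)
E(a, v) = (v + (-585 + v)/(a + v))/(-111 + a)
x(618) + E(-486, L) = 35 + (-585 - 405 + (-405)² - 486*(-405))/((-486)² - 111*(-486) - 111*(-405) - 486*(-405)) = 35 + (-585 - 405 + 164025 + 196830)/(236196 + 53946 + 44955 + 196830) = 35 + 359865/531927 = 35 + (1/531927)*359865 = 35 + 3635/5373 = 191690/5373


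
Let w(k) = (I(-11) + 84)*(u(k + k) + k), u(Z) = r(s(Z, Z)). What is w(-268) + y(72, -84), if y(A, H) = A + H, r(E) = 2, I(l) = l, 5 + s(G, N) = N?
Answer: -19430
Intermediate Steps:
s(G, N) = -5 + N
u(Z) = 2
w(k) = 146 + 73*k (w(k) = (-11 + 84)*(2 + k) = 73*(2 + k) = 146 + 73*k)
w(-268) + y(72, -84) = (146 + 73*(-268)) + (72 - 84) = (146 - 19564) - 12 = -19418 - 12 = -19430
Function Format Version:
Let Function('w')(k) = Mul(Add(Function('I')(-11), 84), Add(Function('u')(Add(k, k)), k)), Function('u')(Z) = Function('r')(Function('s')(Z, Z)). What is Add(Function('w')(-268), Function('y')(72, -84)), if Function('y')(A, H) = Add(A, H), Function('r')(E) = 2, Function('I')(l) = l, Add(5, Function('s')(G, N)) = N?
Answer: -19430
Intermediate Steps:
Function('s')(G, N) = Add(-5, N)
Function('u')(Z) = 2
Function('w')(k) = Add(146, Mul(73, k)) (Function('w')(k) = Mul(Add(-11, 84), Add(2, k)) = Mul(73, Add(2, k)) = Add(146, Mul(73, k)))
Add(Function('w')(-268), Function('y')(72, -84)) = Add(Add(146, Mul(73, -268)), Add(72, -84)) = Add(Add(146, -19564), -12) = Add(-19418, -12) = -19430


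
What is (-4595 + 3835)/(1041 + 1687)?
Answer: -95/341 ≈ -0.27859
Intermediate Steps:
(-4595 + 3835)/(1041 + 1687) = -760/2728 = -760*1/2728 = -95/341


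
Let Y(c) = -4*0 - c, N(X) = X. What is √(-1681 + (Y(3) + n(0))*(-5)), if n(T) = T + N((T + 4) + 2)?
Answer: 4*I*√106 ≈ 41.182*I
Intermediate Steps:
n(T) = 6 + 2*T (n(T) = T + ((T + 4) + 2) = T + ((4 + T) + 2) = T + (6 + T) = 6 + 2*T)
Y(c) = -c (Y(c) = 0 - c = -c)
√(-1681 + (Y(3) + n(0))*(-5)) = √(-1681 + (-1*3 + (6 + 2*0))*(-5)) = √(-1681 + (-3 + (6 + 0))*(-5)) = √(-1681 + (-3 + 6)*(-5)) = √(-1681 + 3*(-5)) = √(-1681 - 15) = √(-1696) = 4*I*√106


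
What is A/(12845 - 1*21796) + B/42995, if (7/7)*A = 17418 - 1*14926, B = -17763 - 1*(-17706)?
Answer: -107653747/384848245 ≈ -0.27973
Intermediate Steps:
B = -57 (B = -17763 + 17706 = -57)
A = 2492 (A = 17418 - 1*14926 = 17418 - 14926 = 2492)
A/(12845 - 1*21796) + B/42995 = 2492/(12845 - 1*21796) - 57/42995 = 2492/(12845 - 21796) - 57*1/42995 = 2492/(-8951) - 57/42995 = 2492*(-1/8951) - 57/42995 = -2492/8951 - 57/42995 = -107653747/384848245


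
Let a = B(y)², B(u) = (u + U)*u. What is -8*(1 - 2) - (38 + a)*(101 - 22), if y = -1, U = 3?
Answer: -3310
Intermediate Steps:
B(u) = u*(3 + u) (B(u) = (u + 3)*u = (3 + u)*u = u*(3 + u))
a = 4 (a = (-(3 - 1))² = (-1*2)² = (-2)² = 4)
-8*(1 - 2) - (38 + a)*(101 - 22) = -8*(1 - 2) - (38 + 4)*(101 - 22) = -8*(-1) - 42*79 = 8 - 1*3318 = 8 - 3318 = -3310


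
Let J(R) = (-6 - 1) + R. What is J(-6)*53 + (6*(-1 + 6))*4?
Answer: -569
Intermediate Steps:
J(R) = -7 + R
J(-6)*53 + (6*(-1 + 6))*4 = (-7 - 6)*53 + (6*(-1 + 6))*4 = -13*53 + (6*5)*4 = -689 + 30*4 = -689 + 120 = -569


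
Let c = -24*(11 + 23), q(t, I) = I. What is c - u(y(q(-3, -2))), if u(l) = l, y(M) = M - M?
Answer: -816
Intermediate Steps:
y(M) = 0
c = -816 (c = -24*34 = -816)
c - u(y(q(-3, -2))) = -816 - 1*0 = -816 + 0 = -816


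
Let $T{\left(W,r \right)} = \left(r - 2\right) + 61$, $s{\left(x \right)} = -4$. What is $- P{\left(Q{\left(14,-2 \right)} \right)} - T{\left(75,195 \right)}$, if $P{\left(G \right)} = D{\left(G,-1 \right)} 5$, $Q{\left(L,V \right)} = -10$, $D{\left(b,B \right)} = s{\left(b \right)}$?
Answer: $-234$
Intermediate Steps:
$D{\left(b,B \right)} = -4$
$T{\left(W,r \right)} = 59 + r$ ($T{\left(W,r \right)} = \left(-2 + r\right) + 61 = 59 + r$)
$P{\left(G \right)} = -20$ ($P{\left(G \right)} = \left(-4\right) 5 = -20$)
$- P{\left(Q{\left(14,-2 \right)} \right)} - T{\left(75,195 \right)} = \left(-1\right) \left(-20\right) - \left(59 + 195\right) = 20 - 254 = -234$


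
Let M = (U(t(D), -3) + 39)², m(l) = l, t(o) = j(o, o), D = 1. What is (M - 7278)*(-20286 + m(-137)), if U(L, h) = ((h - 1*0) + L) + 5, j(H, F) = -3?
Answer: 119147782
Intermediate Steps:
t(o) = -3
U(L, h) = 5 + L + h (U(L, h) = ((h + 0) + L) + 5 = (h + L) + 5 = (L + h) + 5 = 5 + L + h)
M = 1444 (M = ((5 - 3 - 3) + 39)² = (-1 + 39)² = 38² = 1444)
(M - 7278)*(-20286 + m(-137)) = (1444 - 7278)*(-20286 - 137) = -5834*(-20423) = 119147782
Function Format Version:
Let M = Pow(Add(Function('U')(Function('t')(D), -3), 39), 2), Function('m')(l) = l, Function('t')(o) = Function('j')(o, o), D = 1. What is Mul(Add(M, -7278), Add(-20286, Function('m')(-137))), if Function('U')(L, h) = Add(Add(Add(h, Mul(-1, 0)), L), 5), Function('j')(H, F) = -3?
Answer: 119147782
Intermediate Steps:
Function('t')(o) = -3
Function('U')(L, h) = Add(5, L, h) (Function('U')(L, h) = Add(Add(Add(h, 0), L), 5) = Add(Add(h, L), 5) = Add(Add(L, h), 5) = Add(5, L, h))
M = 1444 (M = Pow(Add(Add(5, -3, -3), 39), 2) = Pow(Add(-1, 39), 2) = Pow(38, 2) = 1444)
Mul(Add(M, -7278), Add(-20286, Function('m')(-137))) = Mul(Add(1444, -7278), Add(-20286, -137)) = Mul(-5834, -20423) = 119147782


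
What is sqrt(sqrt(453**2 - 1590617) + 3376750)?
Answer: sqrt(3376750 + 8*I*sqrt(21647)) ≈ 1837.6 + 0.32*I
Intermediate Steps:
sqrt(sqrt(453**2 - 1590617) + 3376750) = sqrt(sqrt(205209 - 1590617) + 3376750) = sqrt(sqrt(-1385408) + 3376750) = sqrt(8*I*sqrt(21647) + 3376750) = sqrt(3376750 + 8*I*sqrt(21647))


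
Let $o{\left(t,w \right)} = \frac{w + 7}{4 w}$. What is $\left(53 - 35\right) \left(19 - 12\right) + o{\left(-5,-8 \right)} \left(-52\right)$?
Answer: $\frac{995}{8} \approx 124.38$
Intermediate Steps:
$o{\left(t,w \right)} = \frac{7 + w}{4 w}$ ($o{\left(t,w \right)} = \left(7 + w\right) \frac{1}{4 w} = \frac{7 + w}{4 w}$)
$\left(53 - 35\right) \left(19 - 12\right) + o{\left(-5,-8 \right)} \left(-52\right) = \left(53 - 35\right) \left(19 - 12\right) + \frac{7 - 8}{4 \left(-8\right)} \left(-52\right) = \left(53 - 35\right) 7 + \frac{1}{4} \left(- \frac{1}{8}\right) \left(-1\right) \left(-52\right) = \left(53 - 35\right) 7 + \frac{1}{32} \left(-52\right) = 18 \cdot 7 - \frac{13}{8} = 126 - \frac{13}{8} = \frac{995}{8}$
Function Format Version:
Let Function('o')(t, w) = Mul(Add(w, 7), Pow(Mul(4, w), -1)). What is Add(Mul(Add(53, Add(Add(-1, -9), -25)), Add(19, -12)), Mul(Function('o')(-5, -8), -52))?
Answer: Rational(995, 8) ≈ 124.38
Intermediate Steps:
Function('o')(t, w) = Mul(Rational(1, 4), Pow(w, -1), Add(7, w)) (Function('o')(t, w) = Mul(Add(7, w), Mul(Rational(1, 4), Pow(w, -1))) = Mul(Rational(1, 4), Pow(w, -1), Add(7, w)))
Add(Mul(Add(53, Add(Add(-1, -9), -25)), Add(19, -12)), Mul(Function('o')(-5, -8), -52)) = Add(Mul(Add(53, Add(Add(-1, -9), -25)), Add(19, -12)), Mul(Mul(Rational(1, 4), Pow(-8, -1), Add(7, -8)), -52)) = Add(Mul(Add(53, Add(-10, -25)), 7), Mul(Mul(Rational(1, 4), Rational(-1, 8), -1), -52)) = Add(Mul(Add(53, -35), 7), Mul(Rational(1, 32), -52)) = Add(Mul(18, 7), Rational(-13, 8)) = Add(126, Rational(-13, 8)) = Rational(995, 8)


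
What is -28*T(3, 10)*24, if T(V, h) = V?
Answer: -2016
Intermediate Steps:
-28*T(3, 10)*24 = -28*3*24 = -84*24 = -2016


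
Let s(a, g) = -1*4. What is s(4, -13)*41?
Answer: -164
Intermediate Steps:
s(a, g) = -4
s(4, -13)*41 = -4*41 = -164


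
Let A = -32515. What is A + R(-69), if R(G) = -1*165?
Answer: -32680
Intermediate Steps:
R(G) = -165
A + R(-69) = -32515 - 165 = -32680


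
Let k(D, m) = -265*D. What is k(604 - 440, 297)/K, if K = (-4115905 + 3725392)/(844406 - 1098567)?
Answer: -11045837060/390513 ≈ -28285.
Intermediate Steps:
K = 390513/254161 (K = -390513/(-254161) = -390513*(-1/254161) = 390513/254161 ≈ 1.5365)
k(604 - 440, 297)/K = (-265*(604 - 440))/(390513/254161) = -265*164*(254161/390513) = -43460*254161/390513 = -11045837060/390513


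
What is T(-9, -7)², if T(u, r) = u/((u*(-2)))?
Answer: ¼ ≈ 0.25000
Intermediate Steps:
T(u, r) = -½ (T(u, r) = u/((-2*u)) = u*(-1/(2*u)) = -½)
T(-9, -7)² = (-½)² = ¼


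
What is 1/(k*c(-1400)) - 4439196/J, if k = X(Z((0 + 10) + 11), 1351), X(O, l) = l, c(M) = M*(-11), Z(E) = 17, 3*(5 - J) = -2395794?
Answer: -30786415886599/5538418285400 ≈ -5.5587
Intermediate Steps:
J = 798603 (J = 5 - ⅓*(-2395794) = 5 + 798598 = 798603)
c(M) = -11*M
k = 1351
1/(k*c(-1400)) - 4439196/J = 1/(1351*((-11*(-1400)))) - 4439196/798603 = (1/1351)/15400 - 4439196*1/798603 = (1/1351)*(1/15400) - 1479732/266201 = 1/20805400 - 1479732/266201 = -30786415886599/5538418285400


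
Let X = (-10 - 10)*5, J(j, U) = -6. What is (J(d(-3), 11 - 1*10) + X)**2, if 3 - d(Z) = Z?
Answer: 11236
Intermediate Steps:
d(Z) = 3 - Z
X = -100 (X = -20*5 = -100)
(J(d(-3), 11 - 1*10) + X)**2 = (-6 - 100)**2 = (-106)**2 = 11236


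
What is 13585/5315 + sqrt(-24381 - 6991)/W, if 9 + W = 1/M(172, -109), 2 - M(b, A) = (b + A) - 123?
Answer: 2717/1063 - 124*I*sqrt(7843)/557 ≈ 2.556 - 19.715*I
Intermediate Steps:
M(b, A) = 125 - A - b (M(b, A) = 2 - ((b + A) - 123) = 2 - ((A + b) - 123) = 2 - (-123 + A + b) = 2 + (123 - A - b) = 125 - A - b)
W = -557/62 (W = -9 + 1/(125 - 1*(-109) - 1*172) = -9 + 1/(125 + 109 - 172) = -9 + 1/62 = -557/62 ≈ -8.9839)
13585/5315 + sqrt(-24381 - 6991)/W = 13585/5315 + sqrt(-24381 - 6991)/(-557/62) = 13585*(1/5315) + sqrt(-31372)*(-62/557) = 2717/1063 + (2*I*sqrt(7843))*(-62/557) = 2717/1063 - 124*I*sqrt(7843)/557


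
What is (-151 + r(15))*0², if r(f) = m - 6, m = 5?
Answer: 0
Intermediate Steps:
r(f) = -1 (r(f) = 5 - 6 = -1)
(-151 + r(15))*0² = (-151 - 1)*0² = -152*0 = 0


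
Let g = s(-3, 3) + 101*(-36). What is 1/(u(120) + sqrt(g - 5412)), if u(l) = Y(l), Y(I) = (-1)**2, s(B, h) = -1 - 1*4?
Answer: 1/9054 - I*sqrt(9053)/9054 ≈ 0.00011045 - 0.010509*I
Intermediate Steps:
s(B, h) = -5 (s(B, h) = -1 - 4 = -5)
Y(I) = 1
u(l) = 1
g = -3641 (g = -5 + 101*(-36) = -5 - 3636 = -3641)
1/(u(120) + sqrt(g - 5412)) = 1/(1 + sqrt(-3641 - 5412)) = 1/(1 + sqrt(-9053)) = 1/(1 + I*sqrt(9053))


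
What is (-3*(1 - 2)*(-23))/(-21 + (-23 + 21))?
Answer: 3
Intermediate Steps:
(-3*(1 - 2)*(-23))/(-21 + (-23 + 21)) = (-3*(-1)*(-23))/(-21 - 2) = (3*(-23))/(-23) = -69*(-1/23) = 3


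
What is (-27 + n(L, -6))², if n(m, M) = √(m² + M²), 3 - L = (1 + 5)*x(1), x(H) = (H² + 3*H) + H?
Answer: 1494 - 162*√85 ≈ 0.43380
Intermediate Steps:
x(H) = H² + 4*H
L = -27 (L = 3 - (1 + 5)*1*(4 + 1) = 3 - 6*1*5 = 3 - 6*5 = 3 - 1*30 = 3 - 30 = -27)
n(m, M) = √(M² + m²)
(-27 + n(L, -6))² = (-27 + √((-6)² + (-27)²))² = (-27 + √(36 + 729))² = (-27 + √765)² = (-27 + 3*√85)²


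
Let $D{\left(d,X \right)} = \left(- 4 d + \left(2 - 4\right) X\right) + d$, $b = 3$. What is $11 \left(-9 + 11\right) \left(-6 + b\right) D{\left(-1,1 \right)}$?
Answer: $-66$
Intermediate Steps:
$D{\left(d,X \right)} = - 3 d - 2 X$ ($D{\left(d,X \right)} = \left(- 4 d - 2 X\right) + d = - 3 d - 2 X$)
$11 \left(-9 + 11\right) \left(-6 + b\right) D{\left(-1,1 \right)} = 11 \left(-9 + 11\right) \left(-6 + 3\right) \left(\left(-3\right) \left(-1\right) - 2\right) = 11 \cdot 2 \left(-3\right) \left(3 - 2\right) = 11 \left(-6\right) 1 = \left(-66\right) 1 = -66$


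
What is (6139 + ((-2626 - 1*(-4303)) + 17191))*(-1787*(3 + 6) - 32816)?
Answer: -1222817293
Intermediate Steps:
(6139 + ((-2626 - 1*(-4303)) + 17191))*(-1787*(3 + 6) - 32816) = (6139 + ((-2626 + 4303) + 17191))*(-1787*9 - 32816) = (6139 + (1677 + 17191))*(-16083 - 32816) = (6139 + 18868)*(-48899) = 25007*(-48899) = -1222817293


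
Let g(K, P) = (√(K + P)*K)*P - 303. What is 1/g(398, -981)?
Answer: I/(3*(-101*I + 130146*√583)) ≈ -3.4093e-12 + 1.0608e-7*I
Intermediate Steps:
g(K, P) = -303 + K*P*√(K + P) (g(K, P) = (K*√(K + P))*P - 303 = K*P*√(K + P) - 303 = -303 + K*P*√(K + P))
1/g(398, -981) = 1/(-303 + 398*(-981)*√(398 - 981)) = 1/(-303 + 398*(-981)*√(-583)) = 1/(-303 + 398*(-981)*(I*√583)) = 1/(-303 - 390438*I*√583)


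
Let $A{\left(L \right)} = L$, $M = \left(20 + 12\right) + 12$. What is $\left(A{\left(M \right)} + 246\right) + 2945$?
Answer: $3235$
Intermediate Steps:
$M = 44$ ($M = 32 + 12 = 44$)
$\left(A{\left(M \right)} + 246\right) + 2945 = \left(44 + 246\right) + 2945 = 290 + 2945 = 3235$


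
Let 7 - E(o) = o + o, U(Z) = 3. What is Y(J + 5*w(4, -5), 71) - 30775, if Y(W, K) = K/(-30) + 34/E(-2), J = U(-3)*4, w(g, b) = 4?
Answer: -10155511/330 ≈ -30774.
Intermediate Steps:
E(o) = 7 - 2*o (E(o) = 7 - (o + o) = 7 - 2*o)
J = 12 (J = 3*4 = 12)
Y(W, K) = 34/11 - K/30 (Y(W, K) = K/(-30) + 34/(7 - 2*(-2)) = K*(-1/30) + 34/(7 + 4) = -K/30 + 34/11 = 34/11 - K/30)
Y(J + 5*w(4, -5), 71) - 30775 = (34/11 - 1/30*71) - 30775 = (34/11 - 71/30) - 30775 = 239/330 - 30775 = -10155511/330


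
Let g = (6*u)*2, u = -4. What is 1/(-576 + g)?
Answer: -1/624 ≈ -0.0016026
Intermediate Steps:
g = -48 (g = (6*(-4))*2 = -24*2 = -48)
1/(-576 + g) = 1/(-576 - 48) = 1/(-624) = -1/624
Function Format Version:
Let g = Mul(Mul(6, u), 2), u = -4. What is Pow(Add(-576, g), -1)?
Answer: Rational(-1, 624) ≈ -0.0016026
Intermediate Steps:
g = -48 (g = Mul(Mul(6, -4), 2) = Mul(-24, 2) = -48)
Pow(Add(-576, g), -1) = Pow(Add(-576, -48), -1) = Pow(-624, -1) = Rational(-1, 624)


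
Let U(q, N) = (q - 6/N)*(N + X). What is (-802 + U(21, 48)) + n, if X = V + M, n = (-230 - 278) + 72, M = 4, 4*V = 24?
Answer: -109/4 ≈ -27.250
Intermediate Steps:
V = 6 (V = (¼)*24 = 6)
n = -436 (n = -508 + 72 = -436)
X = 10 (X = 6 + 4 = 10)
U(q, N) = (10 + N)*(q - 6/N) (U(q, N) = (q - 6/N)*(N + 10) = (q - 6/N)*(10 + N) = (10 + N)*(q - 6/N))
(-802 + U(21, 48)) + n = (-802 + (-6 - 60/48 + 10*21 + 48*21)) - 436 = (-802 + (-6 - 60*1/48 + 210 + 1008)) - 436 = (-802 + (-6 - 5/4 + 210 + 1008)) - 436 = (-802 + 4843/4) - 436 = 1635/4 - 436 = -109/4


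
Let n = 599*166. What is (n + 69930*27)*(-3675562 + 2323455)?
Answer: -2687372155208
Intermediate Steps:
n = 99434
(n + 69930*27)*(-3675562 + 2323455) = (99434 + 69930*27)*(-3675562 + 2323455) = (99434 + 1888110)*(-1352107) = 1987544*(-1352107) = -2687372155208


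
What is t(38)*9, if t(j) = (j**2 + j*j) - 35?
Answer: 25677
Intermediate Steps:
t(j) = -35 + 2*j**2 (t(j) = (j**2 + j**2) - 35 = 2*j**2 - 35 = -35 + 2*j**2)
t(38)*9 = (-35 + 2*38**2)*9 = (-35 + 2*1444)*9 = (-35 + 2888)*9 = 2853*9 = 25677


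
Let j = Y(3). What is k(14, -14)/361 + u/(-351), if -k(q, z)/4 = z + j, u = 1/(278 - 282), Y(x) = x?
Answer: 62137/506844 ≈ 0.12260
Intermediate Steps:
u = -¼ (u = 1/(-4) = -¼ ≈ -0.25000)
j = 3
k(q, z) = -12 - 4*z (k(q, z) = -4*(z + 3) = -4*(3 + z) = -12 - 4*z)
k(14, -14)/361 + u/(-351) = (-12 - 4*(-14))/361 - ¼/(-351) = (-12 + 56)*(1/361) - ¼*(-1/351) = 44*(1/361) + 1/1404 = 44/361 + 1/1404 = 62137/506844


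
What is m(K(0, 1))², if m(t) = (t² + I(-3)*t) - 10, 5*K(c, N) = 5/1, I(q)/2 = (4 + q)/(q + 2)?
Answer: 121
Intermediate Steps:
I(q) = 2*(4 + q)/(2 + q) (I(q) = 2*((4 + q)/(q + 2)) = 2*((4 + q)/(2 + q)) = 2*(4 + q)/(2 + q))
K(c, N) = 1 (K(c, N) = (5/1)/5 = (5*1)/5 = (⅕)*5 = 1)
m(t) = -10 + t² - 2*t (m(t) = (t² + (2*(4 - 3)/(2 - 3))*t) - 10 = (t² + (2*1/(-1))*t) - 10 = (t² + (2*(-1)*1)*t) - 10 = (t² - 2*t) - 10 = -10 + t² - 2*t)
m(K(0, 1))² = (-10 + 1² - 2*1)² = (-10 + 1 - 2)² = (-11)² = 121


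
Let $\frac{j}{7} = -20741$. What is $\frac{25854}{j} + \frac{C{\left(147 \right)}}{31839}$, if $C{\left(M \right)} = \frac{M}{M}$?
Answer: $- \frac{823020319}{4622608893} \approx -0.17804$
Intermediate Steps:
$C{\left(M \right)} = 1$
$j = -145187$ ($j = 7 \left(-20741\right) = -145187$)
$\frac{25854}{j} + \frac{C{\left(147 \right)}}{31839} = \frac{25854}{-145187} + 1 \cdot \frac{1}{31839} = 25854 \left(- \frac{1}{145187}\right) + 1 \cdot \frac{1}{31839} = - \frac{25854}{145187} + \frac{1}{31839} = - \frac{823020319}{4622608893}$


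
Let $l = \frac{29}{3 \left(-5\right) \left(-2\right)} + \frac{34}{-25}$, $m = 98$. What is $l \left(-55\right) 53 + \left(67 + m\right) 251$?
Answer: $\frac{1276847}{30} \approx 42562.0$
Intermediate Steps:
$l = - \frac{59}{150}$ ($l = \frac{29}{\left(-15\right) \left(-2\right)} + 34 \left(- \frac{1}{25}\right) = \frac{29}{30} - \frac{34}{25} = - \frac{59}{150} \approx -0.39333$)
$l \left(-55\right) 53 + \left(67 + m\right) 251 = \left(- \frac{59}{150}\right) \left(-55\right) 53 + \left(67 + 98\right) 251 = \frac{649}{30} \cdot 53 + 165 \cdot 251 = \frac{34397}{30} + 41415 = \frac{1276847}{30}$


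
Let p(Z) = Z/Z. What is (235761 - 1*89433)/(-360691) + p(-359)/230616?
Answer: -33745217357/83181115656 ≈ -0.40568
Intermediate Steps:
p(Z) = 1
(235761 - 1*89433)/(-360691) + p(-359)/230616 = (235761 - 1*89433)/(-360691) + 1/230616 = (235761 - 89433)*(-1/360691) + 1*(1/230616) = 146328*(-1/360691) + 1/230616 = -146328/360691 + 1/230616 = -33745217357/83181115656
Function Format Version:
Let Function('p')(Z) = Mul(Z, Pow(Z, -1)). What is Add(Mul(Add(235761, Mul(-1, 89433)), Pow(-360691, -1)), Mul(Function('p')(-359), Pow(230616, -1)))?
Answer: Rational(-33745217357, 83181115656) ≈ -0.40568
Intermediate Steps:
Function('p')(Z) = 1
Add(Mul(Add(235761, Mul(-1, 89433)), Pow(-360691, -1)), Mul(Function('p')(-359), Pow(230616, -1))) = Add(Mul(Add(235761, Mul(-1, 89433)), Pow(-360691, -1)), Mul(1, Pow(230616, -1))) = Add(Mul(Add(235761, -89433), Rational(-1, 360691)), Mul(1, Rational(1, 230616))) = Add(Mul(146328, Rational(-1, 360691)), Rational(1, 230616)) = Add(Rational(-146328, 360691), Rational(1, 230616)) = Rational(-33745217357, 83181115656)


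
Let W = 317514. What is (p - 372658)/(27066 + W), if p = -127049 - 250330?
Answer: -750037/344580 ≈ -2.1767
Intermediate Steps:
p = -377379
(p - 372658)/(27066 + W) = (-377379 - 372658)/(27066 + 317514) = -750037/344580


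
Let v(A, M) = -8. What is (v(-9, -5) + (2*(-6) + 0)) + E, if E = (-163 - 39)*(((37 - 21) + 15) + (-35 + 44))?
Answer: -8100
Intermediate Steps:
E = -8080 (E = -202*((16 + 15) + 9) = -202*(31 + 9) = -202*40 = -8080)
(v(-9, -5) + (2*(-6) + 0)) + E = (-8 + (2*(-6) + 0)) - 8080 = (-8 + (-12 + 0)) - 8080 = (-8 - 12) - 8080 = -20 - 8080 = -8100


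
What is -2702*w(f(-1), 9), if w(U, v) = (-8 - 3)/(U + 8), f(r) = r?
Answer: 4246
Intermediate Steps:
w(U, v) = -11/(8 + U)
-2702*w(f(-1), 9) = -(-29722)/(8 - 1) = -(-29722)/7 = -2702*(-11/7) = 4246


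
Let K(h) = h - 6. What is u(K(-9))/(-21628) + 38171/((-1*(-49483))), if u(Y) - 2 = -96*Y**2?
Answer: 135306873/76444166 ≈ 1.7700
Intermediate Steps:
K(h) = -6 + h
u(Y) = 2 - 96*Y**2
u(K(-9))/(-21628) + 38171/((-1*(-49483))) = (2 - 96*(-6 - 9)**2)/(-21628) + 38171/((-1*(-49483))) = (2 - 96*(-15)**2)*(-1/21628) + 38171/49483 = (2 - 96*225)*(-1/21628) + 38171*(1/49483) = (2 - 21600)*(-1/21628) + 5453/7069 = -21598*(-1/21628) + 5453/7069 = 10799/10814 + 5453/7069 = 135306873/76444166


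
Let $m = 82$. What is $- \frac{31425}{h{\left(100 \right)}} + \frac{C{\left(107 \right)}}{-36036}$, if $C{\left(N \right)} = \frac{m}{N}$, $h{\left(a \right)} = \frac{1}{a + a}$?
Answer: $- \frac{12117014910041}{1927926} \approx -6.285 \cdot 10^{6}$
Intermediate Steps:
$h{\left(a \right)} = \frac{1}{2 a}$
$C{\left(N \right)} = \frac{82}{N}$
$- \frac{31425}{h{\left(100 \right)}} + \frac{C{\left(107 \right)}}{-36036} = - \frac{31425}{\frac{1}{2} \cdot \frac{1}{100}} + \frac{82 \cdot \frac{1}{107}}{-36036} = - \frac{31425}{\frac{1}{2} \cdot \frac{1}{100}} + 82 \cdot \frac{1}{107} \left(- \frac{1}{36036}\right) = - 31425 \frac{1}{\frac{1}{200}} + \frac{82}{107} \left(- \frac{1}{36036}\right) = \left(-31425\right) 200 - \frac{41}{1927926} = -6285000 - \frac{41}{1927926} = - \frac{12117014910041}{1927926}$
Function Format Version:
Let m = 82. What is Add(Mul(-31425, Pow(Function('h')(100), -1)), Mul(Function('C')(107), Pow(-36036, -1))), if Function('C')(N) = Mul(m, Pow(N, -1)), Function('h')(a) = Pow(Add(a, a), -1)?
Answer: Rational(-12117014910041, 1927926) ≈ -6.2850e+6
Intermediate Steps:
Function('h')(a) = Mul(Rational(1, 2), Pow(a, -1)) (Function('h')(a) = Pow(Mul(2, a), -1) = Mul(Rational(1, 2), Pow(a, -1)))
Function('C')(N) = Mul(82, Pow(N, -1))
Add(Mul(-31425, Pow(Function('h')(100), -1)), Mul(Function('C')(107), Pow(-36036, -1))) = Add(Mul(-31425, Pow(Mul(Rational(1, 2), Pow(100, -1)), -1)), Mul(Mul(82, Pow(107, -1)), Pow(-36036, -1))) = Add(Mul(-31425, Pow(Mul(Rational(1, 2), Rational(1, 100)), -1)), Mul(Mul(82, Rational(1, 107)), Rational(-1, 36036))) = Add(Mul(-31425, Pow(Rational(1, 200), -1)), Mul(Rational(82, 107), Rational(-1, 36036))) = Add(Mul(-31425, 200), Rational(-41, 1927926)) = Add(-6285000, Rational(-41, 1927926)) = Rational(-12117014910041, 1927926)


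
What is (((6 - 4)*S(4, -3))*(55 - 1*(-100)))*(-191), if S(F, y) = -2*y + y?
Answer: -177630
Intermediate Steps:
S(F, y) = -y
(((6 - 4)*S(4, -3))*(55 - 1*(-100)))*(-191) = (((6 - 4)*(-1*(-3)))*(55 - 1*(-100)))*(-191) = ((2*3)*(55 + 100))*(-191) = (6*155)*(-191) = 930*(-191) = -177630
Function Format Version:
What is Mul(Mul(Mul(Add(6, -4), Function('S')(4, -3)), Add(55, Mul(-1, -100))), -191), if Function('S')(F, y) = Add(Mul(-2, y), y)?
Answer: -177630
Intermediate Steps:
Function('S')(F, y) = Mul(-1, y)
Mul(Mul(Mul(Add(6, -4), Function('S')(4, -3)), Add(55, Mul(-1, -100))), -191) = Mul(Mul(Mul(Add(6, -4), Mul(-1, -3)), Add(55, Mul(-1, -100))), -191) = Mul(Mul(Mul(2, 3), Add(55, 100)), -191) = Mul(Mul(6, 155), -191) = Mul(930, -191) = -177630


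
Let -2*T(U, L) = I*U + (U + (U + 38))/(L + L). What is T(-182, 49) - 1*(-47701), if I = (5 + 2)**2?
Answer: 5111843/98 ≈ 52162.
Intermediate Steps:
I = 49 (I = 7**2 = 49)
T(U, L) = -49*U/2 - (38 + 2*U)/(4*L) (T(U, L) = -(49*U + (U + (U + 38))/(L + L))/2 = -(49*U + (U + (38 + U))/((2*L)))/2 = -(49*U + (38 + 2*U)*(1/(2*L)))/2 = -(49*U + (38 + 2*U)/(2*L))/2 = -49*U/2 - (38 + 2*U)/(4*L))
T(-182, 49) - 1*(-47701) = (1/2)*(-19 - 1*(-182) - 49*49*(-182))/49 - 1*(-47701) = (1/2)*(1/49)*(-19 + 182 + 436982) + 47701 = (1/2)*(1/49)*437145 + 47701 = 437145/98 + 47701 = 5111843/98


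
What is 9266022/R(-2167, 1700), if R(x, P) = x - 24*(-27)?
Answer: -9266022/1519 ≈ -6100.1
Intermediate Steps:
R(x, P) = 648 + x (R(x, P) = x + 648 = 648 + x)
9266022/R(-2167, 1700) = 9266022/(648 - 2167) = 9266022/(-1519) = 9266022*(-1/1519) = -9266022/1519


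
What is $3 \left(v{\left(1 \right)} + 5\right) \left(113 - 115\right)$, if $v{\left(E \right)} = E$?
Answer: $-36$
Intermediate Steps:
$3 \left(v{\left(1 \right)} + 5\right) \left(113 - 115\right) = 3 \left(1 + 5\right) \left(113 - 115\right) = 3 \cdot 6 \left(113 - 115\right) = 18 \left(-2\right) = -36$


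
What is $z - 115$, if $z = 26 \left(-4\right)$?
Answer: $-219$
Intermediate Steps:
$z = -104$
$z - 115 = -104 - 115 = -219$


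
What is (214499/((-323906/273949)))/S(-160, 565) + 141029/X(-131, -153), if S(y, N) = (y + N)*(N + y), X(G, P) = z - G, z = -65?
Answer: 56733383079587/26564340825 ≈ 2135.7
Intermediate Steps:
X(G, P) = -65 - G
S(y, N) = (N + y)² (S(y, N) = (N + y)*(N + y) = (N + y)²)
(214499/((-323906/273949)))/S(-160, 565) + 141029/X(-131, -153) = (214499/((-323906/273949)))/((565 - 160)²) + 141029/(-65 - 1*(-131)) = (214499/((-323906*1/273949)))/(405²) + 141029/(-65 + 131) = (214499/(-323906/273949))/164025 + 141029/66 = (214499*(-273949/323906))*(1/164025) + 141029*(1/66) = -58761786551/323906*1/164025 + 141029/66 = -58761786551/53128681650 + 141029/66 = 56733383079587/26564340825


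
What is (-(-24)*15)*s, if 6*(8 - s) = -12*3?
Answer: 5040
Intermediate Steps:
s = 14 (s = 8 - (-2)*3 = 8 - ⅙*(-36) = 8 + 6 = 14)
(-(-24)*15)*s = -(-24)*15*14 = -24*(-15)*14 = 360*14 = 5040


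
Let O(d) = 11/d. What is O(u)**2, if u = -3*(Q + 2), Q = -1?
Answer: 121/9 ≈ 13.444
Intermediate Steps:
u = -3 (u = -3*(-1 + 2) = -3*1 = -3)
O(u)**2 = (11/(-3))**2 = (11*(-1/3))**2 = (-11/3)**2 = 121/9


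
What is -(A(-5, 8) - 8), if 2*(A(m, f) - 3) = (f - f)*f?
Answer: 5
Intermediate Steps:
A(m, f) = 3 (A(m, f) = 3 + ((f - f)*f)/2 = 3 + (0*f)/2 = 3 + (½)*0 = 3 + 0 = 3)
-(A(-5, 8) - 8) = -(3 - 8) = -1*(-5) = 5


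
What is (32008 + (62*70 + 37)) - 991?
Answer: 35394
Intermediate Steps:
(32008 + (62*70 + 37)) - 991 = (32008 + (4340 + 37)) - 991 = (32008 + 4377) - 991 = 36385 - 991 = 35394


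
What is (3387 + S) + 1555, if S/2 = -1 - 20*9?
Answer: 4580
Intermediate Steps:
S = -362 (S = 2*(-1 - 20*9) = 2*(-1 - 180) = 2*(-181) = -362)
(3387 + S) + 1555 = (3387 - 362) + 1555 = 3025 + 1555 = 4580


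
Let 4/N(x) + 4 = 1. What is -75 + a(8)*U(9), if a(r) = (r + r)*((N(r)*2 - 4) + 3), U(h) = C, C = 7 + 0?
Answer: -1457/3 ≈ -485.67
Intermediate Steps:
C = 7
N(x) = -4/3 (N(x) = 4/(-4 + 1) = 4/(-3) = 4*(-⅓) = -4/3)
U(h) = 7
a(r) = -22*r/3 (a(r) = (r + r)*((-4/3*2 - 4) + 3) = (2*r)*((-8/3 - 4) + 3) = (2*r)*(-20/3 + 3) = (2*r)*(-11/3) = -22*r/3)
-75 + a(8)*U(9) = -75 - 22/3*8*7 = -75 - 176/3*7 = -75 - 1232/3 = -1457/3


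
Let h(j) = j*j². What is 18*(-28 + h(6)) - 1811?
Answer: 1573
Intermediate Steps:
h(j) = j³
18*(-28 + h(6)) - 1811 = 18*(-28 + 6³) - 1811 = 18*(-28 + 216) - 1811 = 18*188 - 1811 = 3384 - 1811 = 1573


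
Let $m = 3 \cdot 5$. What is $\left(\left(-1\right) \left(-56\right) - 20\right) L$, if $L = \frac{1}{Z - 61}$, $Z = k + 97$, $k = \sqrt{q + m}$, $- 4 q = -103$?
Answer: $\frac{5184}{5021} - \frac{72 \sqrt{163}}{5021} \approx 0.84939$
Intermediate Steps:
$q = \frac{103}{4}$ ($q = \left(- \frac{1}{4}\right) \left(-103\right) = \frac{103}{4} \approx 25.75$)
$m = 15$
$k = \frac{\sqrt{163}}{2}$ ($k = \sqrt{\frac{103}{4} + 15} = \sqrt{\frac{163}{4}} = \frac{\sqrt{163}}{2} \approx 6.3836$)
$Z = 97 + \frac{\sqrt{163}}{2}$ ($Z = \frac{\sqrt{163}}{2} + 97 = 97 + \frac{\sqrt{163}}{2} \approx 103.38$)
$L = \frac{1}{36 + \frac{\sqrt{163}}{2}}$ ($L = \frac{1}{\left(97 + \frac{\sqrt{163}}{2}\right) - 61} = \frac{1}{36 + \frac{\sqrt{163}}{2}} \approx 0.023594$)
$\left(\left(-1\right) \left(-56\right) - 20\right) L = \left(\left(-1\right) \left(-56\right) - 20\right) \left(\frac{144}{5021} - \frac{2 \sqrt{163}}{5021}\right) = \left(56 - 20\right) \left(\frac{144}{5021} - \frac{2 \sqrt{163}}{5021}\right) = 36 \left(\frac{144}{5021} - \frac{2 \sqrt{163}}{5021}\right) = \frac{5184}{5021} - \frac{72 \sqrt{163}}{5021}$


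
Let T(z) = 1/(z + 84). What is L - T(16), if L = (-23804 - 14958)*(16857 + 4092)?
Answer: -81202513801/100 ≈ -8.1202e+8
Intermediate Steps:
L = -812025138 (L = -38762*20949 = -812025138)
T(z) = 1/(84 + z)
L - T(16) = -812025138 - 1/(84 + 16) = -812025138 - 1/100 = -81202513801/100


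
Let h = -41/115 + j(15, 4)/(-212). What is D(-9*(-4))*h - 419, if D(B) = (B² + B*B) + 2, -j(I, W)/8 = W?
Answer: -5804087/6095 ≈ -952.27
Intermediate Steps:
j(I, W) = -8*W
h = -1253/6095 (h = -41/115 - 8*4/(-212) = -41*1/115 - 32*(-1/212) = -41/115 + 8/53 = -1253/6095 ≈ -0.20558)
D(B) = 2 + 2*B² (D(B) = (B² + B²) + 2 = 2*B² + 2 = 2 + 2*B²)
D(-9*(-4))*h - 419 = (2 + 2*(-9*(-4))²)*(-1253/6095) - 419 = (2 + 2*36²)*(-1253/6095) - 419 = (2 + 2*1296)*(-1253/6095) - 419 = (2 + 2592)*(-1253/6095) - 419 = 2594*(-1253/6095) - 419 = -3250282/6095 - 419 = -5804087/6095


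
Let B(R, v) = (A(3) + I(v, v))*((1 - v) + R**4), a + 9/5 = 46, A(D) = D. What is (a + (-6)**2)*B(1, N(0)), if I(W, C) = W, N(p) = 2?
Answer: 0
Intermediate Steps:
a = 221/5 (a = -9/5 + 46 = 221/5 ≈ 44.200)
B(R, v) = (3 + v)*(1 + R**4 - v) (B(R, v) = (3 + v)*((1 - v) + R**4) = (3 + v)*(1 + R**4 - v))
(a + (-6)**2)*B(1, N(0)) = (221/5 + (-6)**2)*(3 - 1*2**2 - 2*2 + 3*1**4 + 2*1**4) = (221/5 + 36)*(3 - 1*4 - 4 + 3*1 + 2*1) = 401*(3 - 4 - 4 + 3 + 2)/5 = (401/5)*0 = 0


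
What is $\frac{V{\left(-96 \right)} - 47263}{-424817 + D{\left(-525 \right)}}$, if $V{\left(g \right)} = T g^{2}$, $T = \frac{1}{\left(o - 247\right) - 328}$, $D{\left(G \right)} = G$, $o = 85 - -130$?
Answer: $\frac{236443}{2126710} \approx 0.11118$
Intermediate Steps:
$o = 215$ ($o = 85 + 130 = 215$)
$T = - \frac{1}{360}$ ($T = \frac{1}{\left(215 - 247\right) - 328} = \frac{1}{-32 - 328} = \frac{1}{-360} = - \frac{1}{360} \approx -0.0027778$)
$V{\left(g \right)} = - \frac{g^{2}}{360}$
$\frac{V{\left(-96 \right)} - 47263}{-424817 + D{\left(-525 \right)}} = \frac{- \frac{\left(-96\right)^{2}}{360} - 47263}{-424817 - 525} = \frac{\left(- \frac{1}{360}\right) 9216 - 47263}{-425342} = \left(- \frac{128}{5} - 47263\right) \left(- \frac{1}{425342}\right) = \left(- \frac{236443}{5}\right) \left(- \frac{1}{425342}\right) = \frac{236443}{2126710}$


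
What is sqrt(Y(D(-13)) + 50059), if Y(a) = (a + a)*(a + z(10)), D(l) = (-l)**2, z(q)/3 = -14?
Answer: sqrt(92985) ≈ 304.93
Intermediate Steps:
z(q) = -42 (z(q) = 3*(-14) = -42)
D(l) = l**2
Y(a) = 2*a*(-42 + a) (Y(a) = (a + a)*(a - 42) = (2*a)*(-42 + a) = 2*a*(-42 + a))
sqrt(Y(D(-13)) + 50059) = sqrt(2*(-13)**2*(-42 + (-13)**2) + 50059) = sqrt(2*169*(-42 + 169) + 50059) = sqrt(2*169*127 + 50059) = sqrt(42926 + 50059) = sqrt(92985)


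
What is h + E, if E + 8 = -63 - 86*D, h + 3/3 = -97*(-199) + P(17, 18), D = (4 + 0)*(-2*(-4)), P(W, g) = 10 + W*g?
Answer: 16795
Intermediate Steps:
D = 32 (D = 4*8 = 32)
h = 19618 (h = -1 + (-97*(-199) + (10 + 17*18)) = -1 + (19303 + (10 + 306)) = -1 + (19303 + 316) = -1 + 19619 = 19618)
E = -2823 (E = -8 + (-63 - 86*32) = -8 + (-63 - 2752) = -8 - 2815 = -2823)
h + E = 19618 - 2823 = 16795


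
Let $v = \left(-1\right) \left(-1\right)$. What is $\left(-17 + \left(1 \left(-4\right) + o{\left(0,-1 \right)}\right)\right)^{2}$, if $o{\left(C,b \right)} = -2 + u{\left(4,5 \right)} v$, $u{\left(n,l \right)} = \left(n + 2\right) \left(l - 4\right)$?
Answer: $289$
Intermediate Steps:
$u{\left(n,l \right)} = \left(-4 + l\right) \left(2 + n\right)$ ($u{\left(n,l \right)} = \left(2 + n\right) \left(-4 + l\right) = \left(-4 + l\right) \left(2 + n\right)$)
$v = 1$
$o{\left(C,b \right)} = 4$ ($o{\left(C,b \right)} = -2 + \left(-8 - 16 + 2 \cdot 5 + 5 \cdot 4\right) 1 = -2 + \left(-8 - 16 + 10 + 20\right) 1 = -2 + 6 \cdot 1 = -2 + 6 = 4$)
$\left(-17 + \left(1 \left(-4\right) + o{\left(0,-1 \right)}\right)\right)^{2} = \left(-17 + \left(1 \left(-4\right) + 4\right)\right)^{2} = \left(-17 + \left(-4 + 4\right)\right)^{2} = \left(-17 + 0\right)^{2} = \left(-17\right)^{2} = 289$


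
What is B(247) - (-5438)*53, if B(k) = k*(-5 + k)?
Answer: 347988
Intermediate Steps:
B(247) - (-5438)*53 = 247*(-5 + 247) - (-5438)*53 = 247*242 - 1*(-288214) = 59774 + 288214 = 347988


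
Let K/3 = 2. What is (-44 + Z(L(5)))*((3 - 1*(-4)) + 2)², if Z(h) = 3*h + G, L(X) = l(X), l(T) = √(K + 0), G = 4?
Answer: -3240 + 243*√6 ≈ -2644.8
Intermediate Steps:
K = 6 (K = 3*2 = 6)
l(T) = √6 (l(T) = √(6 + 0) = √6)
L(X) = √6
Z(h) = 4 + 3*h (Z(h) = 3*h + 4 = 4 + 3*h)
(-44 + Z(L(5)))*((3 - 1*(-4)) + 2)² = (-44 + (4 + 3*√6))*((3 - 1*(-4)) + 2)² = (-40 + 3*√6)*((3 + 4) + 2)² = (-40 + 3*√6)*(7 + 2)² = (-40 + 3*√6)*9² = (-40 + 3*√6)*81 = -3240 + 243*√6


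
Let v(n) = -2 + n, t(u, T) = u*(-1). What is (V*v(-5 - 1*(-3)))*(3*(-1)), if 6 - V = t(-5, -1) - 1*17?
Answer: 216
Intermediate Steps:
t(u, T) = -u
V = 18 (V = 6 - (-1*(-5) - 1*17) = 6 - (5 - 17) = 6 - 1*(-12) = 6 + 12 = 18)
(V*v(-5 - 1*(-3)))*(3*(-1)) = (18*(-2 + (-5 - 1*(-3))))*(3*(-1)) = (18*(-2 + (-5 + 3)))*(-3) = (18*(-2 - 2))*(-3) = (18*(-4))*(-3) = -72*(-3) = 216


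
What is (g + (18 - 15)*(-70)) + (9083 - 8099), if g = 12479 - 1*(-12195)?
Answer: 25448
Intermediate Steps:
g = 24674 (g = 12479 + 12195 = 24674)
(g + (18 - 15)*(-70)) + (9083 - 8099) = (24674 + (18 - 15)*(-70)) + (9083 - 8099) = (24674 + 3*(-70)) + 984 = (24674 - 210) + 984 = 24464 + 984 = 25448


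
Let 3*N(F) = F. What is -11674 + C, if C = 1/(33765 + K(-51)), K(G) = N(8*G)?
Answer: -392584945/33629 ≈ -11674.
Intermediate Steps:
N(F) = F/3
K(G) = 8*G/3 (K(G) = (8*G)/3 = 8*G/3)
C = 1/33629 (C = 1/(33765 + (8/3)*(-51)) = 1/(33765 - 136) = 1/33629 ≈ 2.9736e-5)
-11674 + C = -11674 + 1/33629 = -392584945/33629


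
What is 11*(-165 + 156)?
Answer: -99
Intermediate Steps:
11*(-165 + 156) = 11*(-9) = -99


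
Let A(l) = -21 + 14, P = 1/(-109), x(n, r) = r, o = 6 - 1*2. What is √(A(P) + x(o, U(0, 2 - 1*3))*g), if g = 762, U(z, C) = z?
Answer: I*√7 ≈ 2.6458*I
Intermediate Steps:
o = 4 (o = 6 - 2 = 4)
P = -1/109 ≈ -0.0091743
A(l) = -7
√(A(P) + x(o, U(0, 2 - 1*3))*g) = √(-7 + 0*762) = √(-7 + 0) = √(-7) = I*√7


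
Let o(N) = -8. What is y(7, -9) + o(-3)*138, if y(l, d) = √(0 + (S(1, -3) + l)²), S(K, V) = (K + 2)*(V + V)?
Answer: -1093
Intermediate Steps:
S(K, V) = 2*V*(2 + K) (S(K, V) = (2 + K)*(2*V) = 2*V*(2 + K))
y(l, d) = √((-18 + l)²) (y(l, d) = √(0 + (2*(-3)*(2 + 1) + l)²) = √(0 + (2*(-3)*3 + l)²) = √(0 + (-18 + l)²) = √((-18 + l)²))
y(7, -9) + o(-3)*138 = √((-18 + 7)²) - 8*138 = √((-11)²) - 1104 = √121 - 1104 = 11 - 1104 = -1093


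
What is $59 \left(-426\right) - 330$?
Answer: $-25464$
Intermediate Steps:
$59 \left(-426\right) - 330 = -25134 - 330 = -25464$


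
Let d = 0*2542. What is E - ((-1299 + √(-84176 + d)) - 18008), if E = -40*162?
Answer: 12827 - 4*I*√5261 ≈ 12827.0 - 290.13*I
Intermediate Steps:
d = 0
E = -6480 (E = -4*1620 = -6480)
E - ((-1299 + √(-84176 + d)) - 18008) = -6480 - ((-1299 + √(-84176 + 0)) - 18008) = -6480 - ((-1299 + √(-84176)) - 18008) = -6480 - ((-1299 + 4*I*√5261) - 18008) = -6480 - (-19307 + 4*I*√5261) = -6480 + (19307 - 4*I*√5261) = 12827 - 4*I*√5261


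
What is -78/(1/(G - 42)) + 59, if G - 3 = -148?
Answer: 14645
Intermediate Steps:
G = -145 (G = 3 - 148 = -145)
-78/(1/(G - 42)) + 59 = -78/(1/(-145 - 42)) + 59 = -78/(1/(-187)) + 59 = -78/(-1/187) + 59 = -78*(-187) + 59 = -2*(-7293) + 59 = 14586 + 59 = 14645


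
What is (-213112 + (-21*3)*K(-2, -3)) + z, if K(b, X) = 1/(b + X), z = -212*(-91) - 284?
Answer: -970457/5 ≈ -1.9409e+5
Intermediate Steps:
z = 19008 (z = 19292 - 284 = 19008)
K(b, X) = 1/(X + b)
(-213112 + (-21*3)*K(-2, -3)) + z = (-213112 + (-21*3)/(-3 - 2)) + 19008 = (-213112 - 63/(-5)) + 19008 = (-213112 - 63*(-⅕)) + 19008 = (-213112 + 63/5) + 19008 = -1065497/5 + 19008 = -970457/5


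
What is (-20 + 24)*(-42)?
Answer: -168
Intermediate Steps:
(-20 + 24)*(-42) = 4*(-42) = -168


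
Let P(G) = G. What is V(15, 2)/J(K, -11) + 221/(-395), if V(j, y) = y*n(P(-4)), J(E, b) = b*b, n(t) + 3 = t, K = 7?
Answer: -32271/47795 ≈ -0.67520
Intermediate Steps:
n(t) = -3 + t
J(E, b) = b²
V(j, y) = -7*y (V(j, y) = y*(-3 - 4) = y*(-7) = -7*y)
V(15, 2)/J(K, -11) + 221/(-395) = (-7*2)/((-11)²) + 221/(-395) = -14/121 + 221*(-1/395) = -14*1/121 - 221/395 = -14/121 - 221/395 = -32271/47795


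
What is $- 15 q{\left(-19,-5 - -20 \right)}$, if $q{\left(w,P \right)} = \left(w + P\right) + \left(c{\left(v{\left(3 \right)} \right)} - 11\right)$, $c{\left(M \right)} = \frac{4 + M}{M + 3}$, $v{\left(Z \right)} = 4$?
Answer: $\frac{1455}{7} \approx 207.86$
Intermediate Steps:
$c{\left(M \right)} = \frac{4 + M}{3 + M}$
$q{\left(w,P \right)} = - \frac{69}{7} + P + w$ ($q{\left(w,P \right)} = \left(w + P\right) - \left(11 - \frac{4 + 4}{3 + 4}\right) = \left(P + w\right) - \left(11 - \frac{1}{7} \cdot 8\right) = \left(P + w\right) + \left(\frac{1}{7} \cdot 8 - 11\right) = \left(P + w\right) + \left(\frac{8}{7} - 11\right) = \left(P + w\right) - \frac{69}{7} = - \frac{69}{7} + P + w$)
$- 15 q{\left(-19,-5 - -20 \right)} = - 15 \left(- \frac{69}{7} - -15 - 19\right) = - 15 \left(- \frac{69}{7} + \left(-5 + 20\right) - 19\right) = - 15 \left(- \frac{69}{7} + 15 - 19\right) = \left(-15\right) \left(- \frac{97}{7}\right) = \frac{1455}{7}$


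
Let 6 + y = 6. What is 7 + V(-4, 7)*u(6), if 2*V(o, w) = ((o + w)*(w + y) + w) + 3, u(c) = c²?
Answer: 565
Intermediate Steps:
y = 0 (y = -6 + 6 = 0)
V(o, w) = 3/2 + w/2 + w*(o + w)/2 (V(o, w) = (((o + w)*(w + 0) + w) + 3)/2 = (((o + w)*w + w) + 3)/2 = ((w*(o + w) + w) + 3)/2 = ((w + w*(o + w)) + 3)/2 = (3 + w + w*(o + w))/2 = 3/2 + w/2 + w*(o + w)/2)
7 + V(-4, 7)*u(6) = 7 + (3/2 + (½)*7 + (½)*7² + (½)*(-4)*7)*6² = 7 + (3/2 + 7/2 + (½)*49 - 14)*36 = 7 + (3/2 + 7/2 + 49/2 - 14)*36 = 7 + (31/2)*36 = 7 + 558 = 565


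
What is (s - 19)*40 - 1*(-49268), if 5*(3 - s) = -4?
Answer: 48660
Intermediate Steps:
s = 19/5 (s = 3 - ⅕*(-4) = 3 + ⅘ = 19/5 ≈ 3.8000)
(s - 19)*40 - 1*(-49268) = (19/5 - 19)*40 - 1*(-49268) = -76/5*40 + 49268 = -608 + 49268 = 48660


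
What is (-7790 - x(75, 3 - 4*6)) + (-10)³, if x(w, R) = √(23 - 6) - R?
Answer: -8811 - √17 ≈ -8815.1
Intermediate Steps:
x(w, R) = √17 - R
(-7790 - x(75, 3 - 4*6)) + (-10)³ = (-7790 - (√17 - (3 - 4*6))) + (-10)³ = (-7790 - (√17 - (3 - 24))) - 1000 = (-7790 - (√17 - 1*(-21))) - 1000 = (-7790 - (√17 + 21)) - 1000 = (-7790 - (21 + √17)) - 1000 = (-7790 + (-21 - √17)) - 1000 = (-7811 - √17) - 1000 = -8811 - √17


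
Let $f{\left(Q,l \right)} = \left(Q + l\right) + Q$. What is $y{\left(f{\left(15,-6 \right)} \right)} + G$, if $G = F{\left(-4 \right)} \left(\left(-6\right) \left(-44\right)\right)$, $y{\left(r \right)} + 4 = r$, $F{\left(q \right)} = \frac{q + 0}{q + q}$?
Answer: $152$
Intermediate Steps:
$F{\left(q \right)} = \frac{1}{2}$ ($F{\left(q \right)} = \frac{q}{2 q} = q \frac{1}{2 q} = \frac{1}{2}$)
$f{\left(Q,l \right)} = l + 2 Q$
$y{\left(r \right)} = -4 + r$
$G = 132$ ($G = \frac{\left(-6\right) \left(-44\right)}{2} = \frac{1}{2} \cdot 264 = 132$)
$y{\left(f{\left(15,-6 \right)} \right)} + G = \left(-4 + \left(-6 + 2 \cdot 15\right)\right) + 132 = \left(-4 + \left(-6 + 30\right)\right) + 132 = \left(-4 + 24\right) + 132 = 20 + 132 = 152$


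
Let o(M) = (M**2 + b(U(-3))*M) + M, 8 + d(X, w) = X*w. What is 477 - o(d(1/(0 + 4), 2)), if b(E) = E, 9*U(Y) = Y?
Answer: 1703/4 ≈ 425.75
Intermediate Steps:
U(Y) = Y/9
d(X, w) = -8 + X*w
o(M) = M**2 + 2*M/3 (o(M) = (M**2 + ((1/9)*(-3))*M) + M = (M**2 - M/3) + M = M**2 + 2*M/3)
477 - o(d(1/(0 + 4), 2)) = 477 - (-8 + 2/(0 + 4))*(2 + 3*(-8 + 2/(0 + 4)))/3 = 477 - (-8 + 2/4)*(2 + 3*(-8 + 2/4))/3 = 477 - (-8 + (1/4)*2)*(2 + 3*(-8 + (1/4)*2))/3 = 477 - (-8 + 1/2)*(2 + 3*(-8 + 1/2))/3 = 477 - (-15)*(2 + 3*(-15/2))/(3*2) = 477 - (-15)*(2 - 45/2)/(3*2) = 477 - (-15)*(-41)/(3*2*2) = 477 - 1*205/4 = 477 - 205/4 = 1703/4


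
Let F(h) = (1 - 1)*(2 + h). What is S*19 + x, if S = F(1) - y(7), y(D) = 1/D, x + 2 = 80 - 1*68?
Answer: 51/7 ≈ 7.2857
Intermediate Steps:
x = 10 (x = -2 + (80 - 1*68) = -2 + (80 - 68) = -2 + 12 = 10)
F(h) = 0 (F(h) = 0*(2 + h) = 0)
S = -⅐ (S = 0 - 1/7 = 0 - 1*⅐ = 0 - ⅐ = -⅐ ≈ -0.14286)
S*19 + x = -⅐*19 + 10 = -19/7 + 10 = 51/7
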